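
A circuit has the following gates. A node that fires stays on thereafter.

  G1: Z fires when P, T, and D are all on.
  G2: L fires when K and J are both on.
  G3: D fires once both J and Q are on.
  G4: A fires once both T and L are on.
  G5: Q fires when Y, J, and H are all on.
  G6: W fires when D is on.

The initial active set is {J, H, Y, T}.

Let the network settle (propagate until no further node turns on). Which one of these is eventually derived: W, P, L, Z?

W

Y, J, and H are on, so Q fires (G5).
J and Q are on, so D fires (G3).
G6: D on → W on.
Z would need P, T, and D (G1), but P never turns on. No rule produces P, and it is not given. L would need K and J (G2), but K never turns on.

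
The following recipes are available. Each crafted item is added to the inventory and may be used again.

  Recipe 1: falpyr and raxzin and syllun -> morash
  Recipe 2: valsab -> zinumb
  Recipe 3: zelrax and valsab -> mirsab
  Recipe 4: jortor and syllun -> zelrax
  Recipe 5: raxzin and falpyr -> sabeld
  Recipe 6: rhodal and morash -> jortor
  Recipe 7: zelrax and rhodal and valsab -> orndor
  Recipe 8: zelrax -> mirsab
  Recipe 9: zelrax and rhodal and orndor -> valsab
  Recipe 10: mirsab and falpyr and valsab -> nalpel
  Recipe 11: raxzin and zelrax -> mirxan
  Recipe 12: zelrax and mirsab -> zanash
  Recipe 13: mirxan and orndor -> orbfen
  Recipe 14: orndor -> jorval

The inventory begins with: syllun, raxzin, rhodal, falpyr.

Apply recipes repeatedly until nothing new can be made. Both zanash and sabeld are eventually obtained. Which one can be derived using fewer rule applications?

sabeld: raxzin and falpyr -> sabeld (Recipe 5). [1 rule application]
zanash: Using Recipe 1, falpyr, raxzin, and syllun make morash. rhodal and morash -> jortor (Recipe 6). jortor and syllun -> zelrax (Recipe 4). zelrax -> mirsab (Recipe 8). Using Recipe 12, zelrax and mirsab make zanash. [5 rule applications]
sabeld needs fewer.

sabeld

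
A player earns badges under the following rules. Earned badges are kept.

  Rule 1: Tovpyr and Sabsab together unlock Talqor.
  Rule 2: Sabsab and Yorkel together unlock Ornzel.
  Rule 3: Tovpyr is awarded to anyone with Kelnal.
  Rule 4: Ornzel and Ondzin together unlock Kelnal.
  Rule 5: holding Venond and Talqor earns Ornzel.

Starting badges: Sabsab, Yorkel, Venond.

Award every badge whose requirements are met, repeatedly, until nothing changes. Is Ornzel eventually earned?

With Sabsab and Yorkel, Ornzel is earned (Rule 2).

Yes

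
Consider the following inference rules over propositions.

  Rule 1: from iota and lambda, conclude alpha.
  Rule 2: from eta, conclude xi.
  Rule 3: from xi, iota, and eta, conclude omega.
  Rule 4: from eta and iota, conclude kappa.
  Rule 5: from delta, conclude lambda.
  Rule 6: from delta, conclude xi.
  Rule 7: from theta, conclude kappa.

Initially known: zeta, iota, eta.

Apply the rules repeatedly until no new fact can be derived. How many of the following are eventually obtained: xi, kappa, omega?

From eta, Rule 2 gives xi.
From eta and iota, Rule 4 gives kappa.
From xi, iota, and eta, Rule 3 gives omega.
xi: reached.
kappa: reached.
omega: reached.
All 3 are reached.

3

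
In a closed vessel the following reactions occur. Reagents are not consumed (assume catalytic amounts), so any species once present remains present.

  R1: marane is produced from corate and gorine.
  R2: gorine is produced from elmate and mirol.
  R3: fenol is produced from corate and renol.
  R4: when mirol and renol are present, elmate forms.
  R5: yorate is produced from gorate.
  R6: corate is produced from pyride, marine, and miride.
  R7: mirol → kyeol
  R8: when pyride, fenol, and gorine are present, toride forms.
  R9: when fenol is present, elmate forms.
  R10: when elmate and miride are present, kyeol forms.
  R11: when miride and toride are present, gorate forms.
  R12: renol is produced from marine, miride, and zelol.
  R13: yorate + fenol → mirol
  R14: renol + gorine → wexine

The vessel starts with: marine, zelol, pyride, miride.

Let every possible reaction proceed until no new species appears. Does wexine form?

wexine would need renol and gorine (R14), but gorine never forms.

No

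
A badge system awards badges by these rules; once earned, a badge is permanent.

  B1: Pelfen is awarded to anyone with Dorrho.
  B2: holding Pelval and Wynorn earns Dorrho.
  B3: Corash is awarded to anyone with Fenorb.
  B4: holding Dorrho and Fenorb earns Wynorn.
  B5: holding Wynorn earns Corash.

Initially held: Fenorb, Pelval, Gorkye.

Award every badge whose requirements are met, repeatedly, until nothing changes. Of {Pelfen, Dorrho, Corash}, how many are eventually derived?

1

With Fenorb, Corash is earned (B3).
Pelfen would need Dorrho (B1), but Dorrho is never earned.
Dorrho would need Pelval and Wynorn (B2), but Wynorn is never earned.
Corash: reached.
Reached: Corash — 1 of the 3.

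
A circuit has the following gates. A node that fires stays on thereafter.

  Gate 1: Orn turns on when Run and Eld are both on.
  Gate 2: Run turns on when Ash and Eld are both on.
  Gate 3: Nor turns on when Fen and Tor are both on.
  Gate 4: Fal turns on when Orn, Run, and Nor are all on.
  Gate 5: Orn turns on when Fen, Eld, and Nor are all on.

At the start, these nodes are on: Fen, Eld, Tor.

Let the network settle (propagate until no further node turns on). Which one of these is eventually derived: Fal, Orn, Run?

Orn

Gate 3: Fen and Tor on → Nor on.
Gate 5: Fen, Eld, and Nor on → Orn on.
Fal would need Orn, Run, and Nor (Gate 4), but Run never turns on. Run would need Ash and Eld (Gate 2), but Ash never turns on.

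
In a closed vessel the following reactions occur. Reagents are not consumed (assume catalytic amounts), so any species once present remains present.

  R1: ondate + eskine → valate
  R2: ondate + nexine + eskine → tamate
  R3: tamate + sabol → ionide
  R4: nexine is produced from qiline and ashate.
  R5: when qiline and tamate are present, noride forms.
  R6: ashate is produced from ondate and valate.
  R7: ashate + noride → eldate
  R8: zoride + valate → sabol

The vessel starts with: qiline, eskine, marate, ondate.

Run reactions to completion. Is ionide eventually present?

ionide would need tamate and sabol (R3), but sabol never forms.

No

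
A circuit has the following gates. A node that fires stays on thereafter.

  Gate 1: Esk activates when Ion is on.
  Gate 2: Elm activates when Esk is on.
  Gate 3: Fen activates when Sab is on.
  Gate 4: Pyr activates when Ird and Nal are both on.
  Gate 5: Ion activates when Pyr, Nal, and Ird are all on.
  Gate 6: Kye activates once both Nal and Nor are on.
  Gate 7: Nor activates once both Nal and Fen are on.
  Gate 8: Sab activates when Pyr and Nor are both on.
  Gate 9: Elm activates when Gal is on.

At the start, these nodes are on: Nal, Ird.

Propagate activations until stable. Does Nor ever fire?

Nor would need Nal and Fen (Gate 7), but Fen never turns on.

No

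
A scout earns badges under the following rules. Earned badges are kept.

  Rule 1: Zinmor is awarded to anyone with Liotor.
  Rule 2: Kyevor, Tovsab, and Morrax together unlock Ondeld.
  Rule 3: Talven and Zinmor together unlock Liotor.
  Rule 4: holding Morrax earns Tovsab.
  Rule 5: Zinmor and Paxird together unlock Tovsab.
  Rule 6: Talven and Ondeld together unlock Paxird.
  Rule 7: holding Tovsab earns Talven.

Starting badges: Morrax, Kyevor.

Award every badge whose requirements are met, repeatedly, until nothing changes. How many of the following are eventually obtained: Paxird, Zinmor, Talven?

2

With Morrax, Tovsab is earned (Rule 4).
With Kyevor, Tovsab, and Morrax, Ondeld is earned (Rule 2).
With Tovsab, Talven is earned (Rule 7).
With Talven and Ondeld, Paxird is earned (Rule 6).
Paxird: reached.
Zinmor would need Liotor (Rule 1), but Liotor is never earned.
Talven: reached.
Reached: Paxird and Talven — 2 of the 3.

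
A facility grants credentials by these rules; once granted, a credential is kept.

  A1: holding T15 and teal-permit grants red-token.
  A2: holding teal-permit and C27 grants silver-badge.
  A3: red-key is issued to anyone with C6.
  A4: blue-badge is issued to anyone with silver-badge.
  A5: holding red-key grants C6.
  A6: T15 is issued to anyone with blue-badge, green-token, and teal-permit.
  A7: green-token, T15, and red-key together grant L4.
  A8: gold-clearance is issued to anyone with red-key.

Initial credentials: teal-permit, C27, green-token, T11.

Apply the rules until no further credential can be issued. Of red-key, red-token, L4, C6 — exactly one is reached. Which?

Holding teal-permit and C27 grants silver-badge (A2).
Holding silver-badge grants blue-badge (A4).
Holding blue-badge, green-token, and teal-permit grants T15 (A6).
Holding T15 and teal-permit grants red-token (A1).
red-key would need C6 (A3), but C6 is never granted. C6 would need red-key (A5), but red-key is never granted. L4 would need green-token, T15, and red-key (A7), but red-key is never granted.

red-token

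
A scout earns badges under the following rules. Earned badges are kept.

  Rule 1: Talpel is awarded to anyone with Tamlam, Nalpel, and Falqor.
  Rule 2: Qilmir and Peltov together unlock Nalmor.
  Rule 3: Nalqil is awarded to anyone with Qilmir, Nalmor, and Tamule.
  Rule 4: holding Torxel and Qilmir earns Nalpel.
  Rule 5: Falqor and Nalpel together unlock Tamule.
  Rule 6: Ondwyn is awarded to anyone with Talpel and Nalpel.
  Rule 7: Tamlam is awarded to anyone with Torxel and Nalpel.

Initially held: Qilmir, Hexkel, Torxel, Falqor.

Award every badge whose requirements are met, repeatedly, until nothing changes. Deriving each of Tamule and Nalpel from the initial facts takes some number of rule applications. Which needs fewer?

Nalpel: With Torxel and Qilmir, Nalpel is earned (Rule 4). [1 rule application]
Tamule: With Torxel and Qilmir, Nalpel is earned (Rule 4). With Falqor and Nalpel, Tamule is earned (Rule 5). [2 rule applications]
Nalpel needs fewer.

Nalpel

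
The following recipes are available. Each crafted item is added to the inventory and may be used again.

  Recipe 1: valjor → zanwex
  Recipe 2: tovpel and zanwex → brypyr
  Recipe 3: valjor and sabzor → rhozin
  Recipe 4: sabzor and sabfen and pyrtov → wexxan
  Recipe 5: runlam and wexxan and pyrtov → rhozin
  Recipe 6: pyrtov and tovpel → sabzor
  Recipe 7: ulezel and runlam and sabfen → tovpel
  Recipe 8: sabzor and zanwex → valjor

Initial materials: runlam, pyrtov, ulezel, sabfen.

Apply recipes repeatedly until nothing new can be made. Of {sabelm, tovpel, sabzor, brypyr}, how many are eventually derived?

Using Recipe 7, ulezel, runlam, and sabfen make tovpel.
Using Recipe 6, pyrtov and tovpel make sabzor.
No rule produces sabelm, and it is not given.
tovpel: reached.
sabzor: reached.
brypyr would need tovpel and zanwex (Recipe 2), but zanwex is never obtained.
Reached: tovpel and sabzor — 2 of the 4.

2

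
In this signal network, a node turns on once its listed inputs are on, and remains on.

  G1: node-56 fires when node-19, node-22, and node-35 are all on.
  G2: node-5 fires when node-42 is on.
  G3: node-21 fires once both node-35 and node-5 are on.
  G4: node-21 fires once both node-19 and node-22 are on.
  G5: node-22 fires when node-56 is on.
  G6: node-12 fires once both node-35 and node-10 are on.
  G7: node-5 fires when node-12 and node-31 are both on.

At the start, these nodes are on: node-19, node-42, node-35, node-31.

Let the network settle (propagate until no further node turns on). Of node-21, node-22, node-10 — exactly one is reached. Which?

node-21

node-42 is on, so node-5 fires (G2).
node-35 and node-5 are on, so node-21 fires (G3).
node-22 would need node-56 (G5), but node-56 never turns on. No rule produces node-10, and it is not given.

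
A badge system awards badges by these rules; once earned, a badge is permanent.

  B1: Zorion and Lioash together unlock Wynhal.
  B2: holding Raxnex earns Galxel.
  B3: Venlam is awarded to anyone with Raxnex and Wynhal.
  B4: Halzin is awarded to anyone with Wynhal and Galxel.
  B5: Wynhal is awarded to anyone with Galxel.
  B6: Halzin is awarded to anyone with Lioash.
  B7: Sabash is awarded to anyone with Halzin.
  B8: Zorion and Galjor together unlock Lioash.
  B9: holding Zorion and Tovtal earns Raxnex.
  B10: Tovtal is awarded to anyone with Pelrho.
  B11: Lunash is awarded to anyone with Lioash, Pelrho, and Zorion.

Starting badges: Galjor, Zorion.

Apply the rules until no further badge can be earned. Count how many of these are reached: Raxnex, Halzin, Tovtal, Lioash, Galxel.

2

With Zorion and Galjor, Lioash is earned (B8).
With Lioash, Halzin is earned (B6).
Raxnex would need Zorion and Tovtal (B9), but Tovtal is never earned.
Halzin: reached.
Tovtal would need Pelrho (B10), but Pelrho is never earned.
Lioash: reached.
Galxel would need Raxnex (B2), but Raxnex is never earned.
Reached: Halzin and Lioash — 2 of the 5.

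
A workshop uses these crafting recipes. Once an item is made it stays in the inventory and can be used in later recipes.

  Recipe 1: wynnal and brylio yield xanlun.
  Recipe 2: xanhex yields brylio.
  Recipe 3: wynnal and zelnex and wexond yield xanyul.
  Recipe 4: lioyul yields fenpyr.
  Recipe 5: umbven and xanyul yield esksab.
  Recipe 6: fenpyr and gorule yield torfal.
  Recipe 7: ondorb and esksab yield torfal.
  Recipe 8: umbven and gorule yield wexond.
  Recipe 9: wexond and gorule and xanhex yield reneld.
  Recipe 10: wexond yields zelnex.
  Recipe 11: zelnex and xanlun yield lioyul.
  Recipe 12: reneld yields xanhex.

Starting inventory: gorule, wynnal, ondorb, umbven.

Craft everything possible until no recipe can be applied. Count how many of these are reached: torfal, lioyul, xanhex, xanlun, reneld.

1

Using Recipe 8, umbven and gorule make wexond.
wexond → zelnex (Recipe 10).
wynnal and zelnex and wexond → xanyul (Recipe 3).
Using Recipe 5, umbven and xanyul make esksab.
ondorb and esksab → torfal (Recipe 7).
torfal: reached.
lioyul would need zelnex and xanlun (Recipe 11), but xanlun is never obtained.
xanhex would need reneld (Recipe 12), but reneld is never obtained.
xanlun would need wynnal and brylio (Recipe 1), but brylio is never obtained.
reneld would need wexond, gorule, and xanhex (Recipe 9), but xanhex is never obtained.
Reached: torfal — 1 of the 5.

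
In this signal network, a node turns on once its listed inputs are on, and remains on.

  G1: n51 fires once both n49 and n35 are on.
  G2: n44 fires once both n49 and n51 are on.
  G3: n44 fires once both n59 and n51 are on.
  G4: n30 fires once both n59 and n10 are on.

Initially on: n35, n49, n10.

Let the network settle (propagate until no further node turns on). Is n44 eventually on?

n49 and n35 are on, so n51 fires (G1).
n49 and n51 are on, so n44 fires (G2).

Yes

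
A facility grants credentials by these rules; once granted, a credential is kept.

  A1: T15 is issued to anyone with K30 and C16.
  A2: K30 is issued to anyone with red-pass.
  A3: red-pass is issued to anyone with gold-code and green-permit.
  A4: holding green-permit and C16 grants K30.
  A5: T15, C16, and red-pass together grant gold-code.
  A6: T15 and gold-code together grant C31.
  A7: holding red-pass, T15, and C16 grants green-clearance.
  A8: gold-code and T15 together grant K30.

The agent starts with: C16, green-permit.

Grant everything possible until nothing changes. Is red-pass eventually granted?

No

red-pass would need gold-code and green-permit (A3), but gold-code is never granted.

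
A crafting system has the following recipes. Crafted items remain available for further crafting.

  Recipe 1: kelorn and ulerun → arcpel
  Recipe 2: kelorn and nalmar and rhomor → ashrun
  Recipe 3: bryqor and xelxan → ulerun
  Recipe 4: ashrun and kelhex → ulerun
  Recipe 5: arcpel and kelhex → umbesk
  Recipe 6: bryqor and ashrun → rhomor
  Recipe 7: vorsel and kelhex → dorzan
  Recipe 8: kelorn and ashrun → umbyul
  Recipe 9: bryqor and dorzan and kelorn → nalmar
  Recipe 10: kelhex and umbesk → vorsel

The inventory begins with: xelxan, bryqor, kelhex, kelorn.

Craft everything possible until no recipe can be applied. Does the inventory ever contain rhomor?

No

rhomor would need bryqor and ashrun (Recipe 6), but ashrun is never obtained.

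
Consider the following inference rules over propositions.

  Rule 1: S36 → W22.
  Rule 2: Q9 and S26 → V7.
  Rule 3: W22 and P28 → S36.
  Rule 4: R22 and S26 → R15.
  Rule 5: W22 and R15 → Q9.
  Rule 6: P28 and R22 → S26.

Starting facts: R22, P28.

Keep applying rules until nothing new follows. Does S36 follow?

No

S36 would need W22 and P28 (Rule 3), but W22 is never established.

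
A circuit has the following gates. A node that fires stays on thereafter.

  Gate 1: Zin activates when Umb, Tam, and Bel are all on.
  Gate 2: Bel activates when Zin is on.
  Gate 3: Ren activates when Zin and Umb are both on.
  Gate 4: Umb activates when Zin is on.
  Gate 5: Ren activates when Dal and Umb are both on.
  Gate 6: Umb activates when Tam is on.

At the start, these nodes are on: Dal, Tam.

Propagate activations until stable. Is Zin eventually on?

Zin would need Umb, Tam, and Bel (Gate 1), but Bel never turns on.

No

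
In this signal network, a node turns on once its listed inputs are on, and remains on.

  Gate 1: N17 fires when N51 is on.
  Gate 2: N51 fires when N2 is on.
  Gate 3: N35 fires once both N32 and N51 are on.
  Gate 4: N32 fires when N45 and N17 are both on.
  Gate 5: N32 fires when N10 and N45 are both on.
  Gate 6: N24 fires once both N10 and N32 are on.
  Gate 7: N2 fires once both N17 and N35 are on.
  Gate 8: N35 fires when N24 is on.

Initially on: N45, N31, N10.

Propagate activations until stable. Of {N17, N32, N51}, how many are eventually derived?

1

N10 and N45 are on, so N32 fires (Gate 5).
N17 would need N51 (Gate 1), but N51 never turns on.
N32: reached.
N51 would need N2 (Gate 2), but N2 never turns on.
Reached: N32 — 1 of the 3.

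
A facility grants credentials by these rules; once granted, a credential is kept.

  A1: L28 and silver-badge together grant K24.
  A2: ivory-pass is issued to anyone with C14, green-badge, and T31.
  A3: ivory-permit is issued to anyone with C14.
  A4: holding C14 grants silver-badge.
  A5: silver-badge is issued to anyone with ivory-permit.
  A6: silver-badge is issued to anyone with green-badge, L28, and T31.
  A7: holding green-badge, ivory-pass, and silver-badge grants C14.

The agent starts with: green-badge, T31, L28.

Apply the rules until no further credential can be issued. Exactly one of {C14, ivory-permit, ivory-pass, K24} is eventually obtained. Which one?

Holding green-badge, L28, and T31 grants silver-badge (A6).
Holding L28 and silver-badge grants K24 (A1).
ivory-permit would need C14 (A3), but C14 is never granted. ivory-pass would need C14, green-badge, and T31 (A2), but C14 is never granted. C14 would need green-badge, ivory-pass, and silver-badge (A7), but ivory-pass is never granted.

K24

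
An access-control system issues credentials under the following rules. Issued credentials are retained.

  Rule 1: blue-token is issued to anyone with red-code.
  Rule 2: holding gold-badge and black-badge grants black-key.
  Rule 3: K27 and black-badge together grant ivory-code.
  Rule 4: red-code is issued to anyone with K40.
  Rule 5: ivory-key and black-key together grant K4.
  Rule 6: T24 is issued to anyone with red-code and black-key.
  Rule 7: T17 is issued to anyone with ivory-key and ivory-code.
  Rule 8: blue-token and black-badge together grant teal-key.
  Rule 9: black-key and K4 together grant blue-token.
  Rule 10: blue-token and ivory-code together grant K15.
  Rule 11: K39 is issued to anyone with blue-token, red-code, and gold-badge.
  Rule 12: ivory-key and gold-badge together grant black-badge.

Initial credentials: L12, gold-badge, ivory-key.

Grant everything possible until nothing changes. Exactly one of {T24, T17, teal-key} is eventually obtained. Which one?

teal-key

Holding ivory-key and gold-badge grants black-badge (Rule 12).
Holding gold-badge and black-badge grants black-key (Rule 2).
Holding ivory-key and black-key grants K4 (Rule 5).
Holding black-key and K4 grants blue-token (Rule 9).
Holding blue-token and black-badge grants teal-key (Rule 8).
T24 would need red-code and black-key (Rule 6), but red-code is never granted. T17 would need ivory-key and ivory-code (Rule 7), but ivory-code is never granted.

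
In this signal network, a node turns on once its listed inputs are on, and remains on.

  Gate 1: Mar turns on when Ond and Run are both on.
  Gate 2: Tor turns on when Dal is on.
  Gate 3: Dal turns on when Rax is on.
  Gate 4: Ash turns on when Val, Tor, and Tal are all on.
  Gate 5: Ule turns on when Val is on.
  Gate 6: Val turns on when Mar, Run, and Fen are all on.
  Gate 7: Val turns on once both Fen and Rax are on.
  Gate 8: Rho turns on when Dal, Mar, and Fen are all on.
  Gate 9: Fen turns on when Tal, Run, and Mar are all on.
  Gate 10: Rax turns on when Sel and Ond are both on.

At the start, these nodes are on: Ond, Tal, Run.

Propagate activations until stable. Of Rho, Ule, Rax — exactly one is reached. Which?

Ule

Ond and Run are on, so Mar turns on (Gate 1).
Tal, Run, and Mar are on, so Fen turns on (Gate 9).
Gate 6: Mar, Run, and Fen on → Val on.
Val is on, so Ule turns on (Gate 5).
Rax would need Sel and Ond (Gate 10), but Sel never turns on. Rho would need Dal, Mar, and Fen (Gate 8), but Dal never turns on.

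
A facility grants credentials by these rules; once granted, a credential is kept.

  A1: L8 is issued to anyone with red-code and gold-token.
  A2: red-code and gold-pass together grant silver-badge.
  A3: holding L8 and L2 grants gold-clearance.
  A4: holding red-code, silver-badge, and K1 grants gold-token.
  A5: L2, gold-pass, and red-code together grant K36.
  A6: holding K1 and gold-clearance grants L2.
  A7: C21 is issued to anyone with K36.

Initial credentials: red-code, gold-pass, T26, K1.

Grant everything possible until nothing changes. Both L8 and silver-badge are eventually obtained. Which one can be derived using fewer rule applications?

silver-badge

silver-badge: Holding red-code and gold-pass grants silver-badge (A2). [1 rule application]
L8: Holding red-code and gold-pass grants silver-badge (A2). Holding red-code, silver-badge, and K1 grants gold-token (A4). Holding red-code and gold-token grants L8 (A1). [3 rule applications]
silver-badge needs fewer.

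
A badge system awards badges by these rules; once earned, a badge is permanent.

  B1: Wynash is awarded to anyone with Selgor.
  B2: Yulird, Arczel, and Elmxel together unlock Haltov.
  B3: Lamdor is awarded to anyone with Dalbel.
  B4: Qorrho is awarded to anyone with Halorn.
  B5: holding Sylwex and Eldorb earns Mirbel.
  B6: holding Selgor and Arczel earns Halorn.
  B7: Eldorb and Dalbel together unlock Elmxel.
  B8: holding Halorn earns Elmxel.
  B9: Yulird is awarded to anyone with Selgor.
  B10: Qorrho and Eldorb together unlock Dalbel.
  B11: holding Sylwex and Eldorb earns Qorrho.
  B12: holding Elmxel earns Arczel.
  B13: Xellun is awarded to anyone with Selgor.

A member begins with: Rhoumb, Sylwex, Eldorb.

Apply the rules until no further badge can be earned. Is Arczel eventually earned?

With Sylwex and Eldorb, Qorrho is earned (B11).
With Qorrho and Eldorb, Dalbel is earned (B10).
With Eldorb and Dalbel, Elmxel is earned (B7).
With Elmxel, Arczel is earned (B12).

Yes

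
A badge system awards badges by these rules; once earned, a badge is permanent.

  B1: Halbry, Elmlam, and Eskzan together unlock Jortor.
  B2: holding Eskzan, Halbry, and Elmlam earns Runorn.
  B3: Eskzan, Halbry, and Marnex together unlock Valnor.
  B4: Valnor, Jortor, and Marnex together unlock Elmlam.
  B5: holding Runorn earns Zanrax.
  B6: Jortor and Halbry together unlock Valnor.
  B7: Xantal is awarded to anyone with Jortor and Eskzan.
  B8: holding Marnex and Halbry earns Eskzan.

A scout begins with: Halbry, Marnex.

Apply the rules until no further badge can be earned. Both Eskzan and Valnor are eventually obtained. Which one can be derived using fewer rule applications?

Eskzan

Eskzan: With Marnex and Halbry, Eskzan is earned (B8). [1 rule application]
Valnor: With Marnex and Halbry, Eskzan is earned (B8). With Eskzan, Halbry, and Marnex, Valnor is earned (B3). [2 rule applications]
Eskzan needs fewer.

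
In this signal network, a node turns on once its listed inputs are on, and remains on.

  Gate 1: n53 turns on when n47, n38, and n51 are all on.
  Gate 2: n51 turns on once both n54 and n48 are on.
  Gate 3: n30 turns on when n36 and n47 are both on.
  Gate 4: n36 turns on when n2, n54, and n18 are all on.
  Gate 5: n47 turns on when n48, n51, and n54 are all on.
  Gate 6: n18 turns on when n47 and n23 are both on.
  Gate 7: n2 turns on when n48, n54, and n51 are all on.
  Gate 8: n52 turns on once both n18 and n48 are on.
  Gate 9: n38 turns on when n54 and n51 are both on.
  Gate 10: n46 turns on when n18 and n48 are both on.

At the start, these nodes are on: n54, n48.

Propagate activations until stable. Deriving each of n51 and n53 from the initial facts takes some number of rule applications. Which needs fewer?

n51

n51: n54 and n48 are on, so n51 turns on (Gate 2). [1 rule application]
n53: Gate 2: n54 and n48 on → n51 on. Gate 9: n54 and n51 on → n38 on. Gate 5: n48, n51, and n54 on → n47 on. Gate 1: n47, n38, and n51 on → n53 on. [4 rule applications]
n51 needs fewer.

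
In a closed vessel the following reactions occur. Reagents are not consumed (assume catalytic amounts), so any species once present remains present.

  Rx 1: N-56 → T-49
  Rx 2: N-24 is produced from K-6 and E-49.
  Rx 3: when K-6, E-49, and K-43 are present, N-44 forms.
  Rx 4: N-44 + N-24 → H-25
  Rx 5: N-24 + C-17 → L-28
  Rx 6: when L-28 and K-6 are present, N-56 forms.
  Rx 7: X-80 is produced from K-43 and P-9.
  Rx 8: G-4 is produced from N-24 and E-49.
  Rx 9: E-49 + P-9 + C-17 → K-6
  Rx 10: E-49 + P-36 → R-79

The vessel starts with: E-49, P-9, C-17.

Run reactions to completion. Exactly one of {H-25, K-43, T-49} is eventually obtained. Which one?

T-49

E-49, P-9, and C-17 present → K-6 forms (Rx 9).
K-6 and E-49 present → N-24 forms (Rx 2).
N-24 and C-17 present → L-28 forms (Rx 5).
L-28 and K-6 present → N-56 forms (Rx 6).
N-56 present → T-49 forms (Rx 1).
H-25 would need N-44 and N-24 (Rx 4), but N-44 never forms. No rule produces K-43, and it is not given.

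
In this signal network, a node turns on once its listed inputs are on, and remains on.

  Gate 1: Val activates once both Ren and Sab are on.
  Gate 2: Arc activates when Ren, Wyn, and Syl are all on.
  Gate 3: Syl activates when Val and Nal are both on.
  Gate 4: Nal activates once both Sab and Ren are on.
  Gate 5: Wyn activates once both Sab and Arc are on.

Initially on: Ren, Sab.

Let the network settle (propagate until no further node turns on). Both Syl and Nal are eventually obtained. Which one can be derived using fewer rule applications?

Nal: Gate 4: Sab and Ren on → Nal on. [1 rule application]
Syl: Gate 4: Sab and Ren on → Nal on. Gate 1: Ren and Sab on → Val on. Gate 3: Val and Nal on → Syl on. [3 rule applications]
Nal needs fewer.

Nal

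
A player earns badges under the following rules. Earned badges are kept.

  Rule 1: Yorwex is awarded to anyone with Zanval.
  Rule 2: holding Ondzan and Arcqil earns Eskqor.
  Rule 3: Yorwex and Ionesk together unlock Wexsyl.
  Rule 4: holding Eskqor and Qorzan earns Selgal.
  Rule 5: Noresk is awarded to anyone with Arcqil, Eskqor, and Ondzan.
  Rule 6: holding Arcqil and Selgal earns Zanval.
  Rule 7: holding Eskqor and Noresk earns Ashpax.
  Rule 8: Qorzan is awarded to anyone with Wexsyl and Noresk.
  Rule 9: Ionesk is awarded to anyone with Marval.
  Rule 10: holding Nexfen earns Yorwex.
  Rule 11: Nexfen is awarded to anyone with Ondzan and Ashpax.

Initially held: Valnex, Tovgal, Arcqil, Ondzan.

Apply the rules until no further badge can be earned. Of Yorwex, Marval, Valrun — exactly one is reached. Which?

With Ondzan and Arcqil, Eskqor is earned (Rule 2).
With Arcqil, Eskqor, and Ondzan, Noresk is earned (Rule 5).
With Eskqor and Noresk, Ashpax is earned (Rule 7).
With Ondzan and Ashpax, Nexfen is earned (Rule 11).
With Nexfen, Yorwex is earned (Rule 10).
No rule produces Valrun, and it is not given. No rule produces Marval, and it is not given.

Yorwex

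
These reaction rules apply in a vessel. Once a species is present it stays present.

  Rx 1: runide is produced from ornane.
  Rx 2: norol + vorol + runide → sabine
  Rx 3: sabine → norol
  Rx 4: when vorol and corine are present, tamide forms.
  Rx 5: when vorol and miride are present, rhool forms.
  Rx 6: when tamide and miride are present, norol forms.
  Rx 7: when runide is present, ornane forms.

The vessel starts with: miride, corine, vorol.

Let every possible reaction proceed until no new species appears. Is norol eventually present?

vorol and corine present → tamide forms (Rx 4).
tamide and miride present → norol forms (Rx 6).

Yes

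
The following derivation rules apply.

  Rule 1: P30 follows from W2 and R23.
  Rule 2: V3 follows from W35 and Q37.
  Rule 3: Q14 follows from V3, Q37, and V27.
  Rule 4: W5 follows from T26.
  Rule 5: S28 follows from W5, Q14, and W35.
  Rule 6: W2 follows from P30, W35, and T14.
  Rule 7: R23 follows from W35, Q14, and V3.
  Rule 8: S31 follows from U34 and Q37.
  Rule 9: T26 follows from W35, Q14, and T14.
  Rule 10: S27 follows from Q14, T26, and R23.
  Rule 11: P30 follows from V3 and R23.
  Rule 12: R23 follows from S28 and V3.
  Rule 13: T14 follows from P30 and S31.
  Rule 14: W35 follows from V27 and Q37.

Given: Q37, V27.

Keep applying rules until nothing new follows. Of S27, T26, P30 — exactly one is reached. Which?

V27 and Q37 hold, so W35 follows (Rule 14).
From W35 and Q37, Rule 2 gives V3.
V3, Q37, and V27 hold, so Q14 follows (Rule 3).
W35, Q14, and V3 hold, so R23 follows (Rule 7).
From V3 and R23, Rule 11 gives P30.
S27 would need Q14, T26, and R23 (Rule 10), but T26 is never established. T26 would need W35, Q14, and T14 (Rule 9), but T14 is never established.

P30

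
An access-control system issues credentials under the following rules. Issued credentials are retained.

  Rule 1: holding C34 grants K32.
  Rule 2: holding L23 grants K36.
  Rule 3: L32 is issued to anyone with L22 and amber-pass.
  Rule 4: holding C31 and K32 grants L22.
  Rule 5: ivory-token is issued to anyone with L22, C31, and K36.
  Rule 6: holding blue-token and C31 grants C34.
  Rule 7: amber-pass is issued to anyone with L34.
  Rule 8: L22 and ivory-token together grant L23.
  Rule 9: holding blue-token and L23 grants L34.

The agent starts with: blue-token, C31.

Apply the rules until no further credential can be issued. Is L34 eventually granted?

No

L34 would need blue-token and L23 (Rule 9), but L23 is never granted.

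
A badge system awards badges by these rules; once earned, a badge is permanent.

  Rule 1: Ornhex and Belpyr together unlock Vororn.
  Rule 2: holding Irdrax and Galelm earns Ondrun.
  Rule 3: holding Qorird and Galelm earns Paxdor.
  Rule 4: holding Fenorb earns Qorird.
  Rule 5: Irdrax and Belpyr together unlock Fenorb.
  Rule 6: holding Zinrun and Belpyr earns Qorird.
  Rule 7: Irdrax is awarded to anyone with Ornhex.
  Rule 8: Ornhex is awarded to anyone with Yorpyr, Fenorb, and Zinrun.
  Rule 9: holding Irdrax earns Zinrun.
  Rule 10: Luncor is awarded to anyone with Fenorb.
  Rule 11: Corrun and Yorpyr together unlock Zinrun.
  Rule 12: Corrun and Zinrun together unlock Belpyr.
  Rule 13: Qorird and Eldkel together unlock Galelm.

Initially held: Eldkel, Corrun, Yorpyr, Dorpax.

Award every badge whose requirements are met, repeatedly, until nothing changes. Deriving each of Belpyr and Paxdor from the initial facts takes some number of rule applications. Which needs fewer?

Belpyr: With Corrun and Yorpyr, Zinrun is earned (Rule 11). With Corrun and Zinrun, Belpyr is earned (Rule 12). [2 rule applications]
Paxdor: With Corrun and Yorpyr, Zinrun is earned (Rule 11). With Corrun and Zinrun, Belpyr is earned (Rule 12). With Zinrun and Belpyr, Qorird is earned (Rule 6). With Qorird and Eldkel, Galelm is earned (Rule 13). With Qorird and Galelm, Paxdor is earned (Rule 3). [5 rule applications]
Belpyr needs fewer.

Belpyr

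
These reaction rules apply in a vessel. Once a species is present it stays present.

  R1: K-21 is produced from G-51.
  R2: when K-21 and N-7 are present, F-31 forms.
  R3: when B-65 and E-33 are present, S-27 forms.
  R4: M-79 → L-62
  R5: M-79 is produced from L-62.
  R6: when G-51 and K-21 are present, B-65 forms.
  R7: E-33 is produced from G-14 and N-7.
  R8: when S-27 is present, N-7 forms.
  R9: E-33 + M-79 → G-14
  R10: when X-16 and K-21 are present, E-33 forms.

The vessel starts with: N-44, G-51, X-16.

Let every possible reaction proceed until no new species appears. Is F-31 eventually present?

G-51 present → K-21 forms (R1).
G-51 and K-21 present → B-65 forms (R6).
X-16 and K-21 present → E-33 forms (R10).
B-65 and E-33 present → S-27 forms (R3).
S-27 present → N-7 forms (R8).
K-21 and N-7 present → F-31 forms (R2).

Yes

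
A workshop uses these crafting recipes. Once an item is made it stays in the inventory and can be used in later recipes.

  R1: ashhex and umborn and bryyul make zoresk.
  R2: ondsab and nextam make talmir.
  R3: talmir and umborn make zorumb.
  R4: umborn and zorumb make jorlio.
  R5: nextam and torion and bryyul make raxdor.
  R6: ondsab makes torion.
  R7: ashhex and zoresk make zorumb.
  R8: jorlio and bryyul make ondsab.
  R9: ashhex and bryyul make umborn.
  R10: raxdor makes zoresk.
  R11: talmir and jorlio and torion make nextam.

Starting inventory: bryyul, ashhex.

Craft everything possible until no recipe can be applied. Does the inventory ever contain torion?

Using R9, ashhex and bryyul make umborn.
ashhex and umborn and bryyul → zoresk (R1).
ashhex and zoresk → zorumb (R7).
umborn and zorumb → jorlio (R4).
Using R8, jorlio and bryyul make ondsab.
ondsab → torion (R6).

Yes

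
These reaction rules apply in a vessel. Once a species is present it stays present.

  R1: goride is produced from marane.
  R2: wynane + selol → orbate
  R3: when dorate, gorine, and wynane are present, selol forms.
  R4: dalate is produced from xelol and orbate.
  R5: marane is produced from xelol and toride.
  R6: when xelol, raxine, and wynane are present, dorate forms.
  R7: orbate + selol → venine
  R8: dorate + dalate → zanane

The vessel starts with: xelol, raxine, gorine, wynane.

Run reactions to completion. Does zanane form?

xelol, raxine, and wynane present → dorate forms (R6).
dorate, gorine, and wynane present → selol forms (R3).
wynane and selol present → orbate forms (R2).
xelol and orbate present → dalate forms (R4).
dorate and dalate present → zanane forms (R8).

Yes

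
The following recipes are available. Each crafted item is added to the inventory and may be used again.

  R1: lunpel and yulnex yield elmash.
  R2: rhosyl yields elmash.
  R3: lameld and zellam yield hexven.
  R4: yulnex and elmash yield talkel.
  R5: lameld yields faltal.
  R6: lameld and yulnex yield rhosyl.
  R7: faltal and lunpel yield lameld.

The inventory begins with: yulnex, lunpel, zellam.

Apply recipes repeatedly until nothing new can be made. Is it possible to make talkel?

lunpel and yulnex → elmash (R1).
Using R4, yulnex and elmash make talkel.

Yes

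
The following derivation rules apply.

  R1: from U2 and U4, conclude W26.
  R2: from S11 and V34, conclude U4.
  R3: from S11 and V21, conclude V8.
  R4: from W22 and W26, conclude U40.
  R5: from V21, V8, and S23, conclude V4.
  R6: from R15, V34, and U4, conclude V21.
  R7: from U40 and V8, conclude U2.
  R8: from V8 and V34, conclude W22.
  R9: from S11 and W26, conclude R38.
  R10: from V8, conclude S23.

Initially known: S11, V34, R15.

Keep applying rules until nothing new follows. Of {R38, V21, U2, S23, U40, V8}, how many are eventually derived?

3

S11 and V34 hold, so U4 follows (R2).
R15, V34, and U4 hold, so V21 follows (R6).
From S11 and V21, R3 gives V8.
From V8, R10 gives S23.
R38 would need S11 and W26 (R9), but W26 is never established.
V21: reached.
U2 would need U40 and V8 (R7), but U40 is never established.
S23: reached.
U40 would need W22 and W26 (R4), but W26 is never established.
V8: reached.
Reached: V21, S23, and V8 — 3 of the 6.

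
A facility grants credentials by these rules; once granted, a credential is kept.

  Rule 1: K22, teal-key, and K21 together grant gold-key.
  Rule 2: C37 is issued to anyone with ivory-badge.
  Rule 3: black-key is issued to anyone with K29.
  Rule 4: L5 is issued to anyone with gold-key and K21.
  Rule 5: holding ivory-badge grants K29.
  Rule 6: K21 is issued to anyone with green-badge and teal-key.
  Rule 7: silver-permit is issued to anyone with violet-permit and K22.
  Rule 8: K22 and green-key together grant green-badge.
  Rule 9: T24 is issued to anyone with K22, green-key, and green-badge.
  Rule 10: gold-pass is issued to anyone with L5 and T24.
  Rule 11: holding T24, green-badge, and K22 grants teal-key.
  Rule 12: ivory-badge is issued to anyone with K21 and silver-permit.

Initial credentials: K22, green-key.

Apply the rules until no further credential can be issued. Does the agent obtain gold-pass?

Yes

Holding K22 and green-key grants green-badge (Rule 8).
Holding K22, green-key, and green-badge grants T24 (Rule 9).
Holding T24, green-badge, and K22 grants teal-key (Rule 11).
Holding green-badge and teal-key grants K21 (Rule 6).
Holding K22, teal-key, and K21 grants gold-key (Rule 1).
Holding gold-key and K21 grants L5 (Rule 4).
Holding L5 and T24 grants gold-pass (Rule 10).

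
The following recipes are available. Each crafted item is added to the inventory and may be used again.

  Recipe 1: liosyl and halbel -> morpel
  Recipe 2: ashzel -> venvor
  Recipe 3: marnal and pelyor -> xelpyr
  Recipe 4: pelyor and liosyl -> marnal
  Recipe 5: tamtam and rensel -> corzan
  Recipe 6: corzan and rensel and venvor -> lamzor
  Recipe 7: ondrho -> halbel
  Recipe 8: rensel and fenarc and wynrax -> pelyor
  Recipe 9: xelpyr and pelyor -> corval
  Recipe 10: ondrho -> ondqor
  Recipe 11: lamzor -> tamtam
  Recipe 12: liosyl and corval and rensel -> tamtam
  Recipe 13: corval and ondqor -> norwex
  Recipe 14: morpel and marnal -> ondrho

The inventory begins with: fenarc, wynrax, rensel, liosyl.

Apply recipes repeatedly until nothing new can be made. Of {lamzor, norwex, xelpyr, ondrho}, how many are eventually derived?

Using Recipe 8, rensel, fenarc, and wynrax make pelyor.
Using Recipe 4, pelyor and liosyl make marnal.
Using Recipe 3, marnal and pelyor make xelpyr.
lamzor would need corzan, rensel, and venvor (Recipe 6), but venvor is never obtained.
norwex would need corval and ondqor (Recipe 13), but ondqor is never obtained.
xelpyr: reached.
ondrho would need morpel and marnal (Recipe 14), but morpel is never obtained.
Reached: xelpyr — 1 of the 4.

1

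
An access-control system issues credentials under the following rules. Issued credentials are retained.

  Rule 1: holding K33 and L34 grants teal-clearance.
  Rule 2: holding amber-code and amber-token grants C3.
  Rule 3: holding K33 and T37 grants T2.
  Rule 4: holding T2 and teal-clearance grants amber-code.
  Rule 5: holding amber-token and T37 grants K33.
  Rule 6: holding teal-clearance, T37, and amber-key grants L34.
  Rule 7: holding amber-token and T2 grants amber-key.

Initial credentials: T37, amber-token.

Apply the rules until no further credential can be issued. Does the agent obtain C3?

No

C3 would need amber-code and amber-token (Rule 2), but amber-code is never granted.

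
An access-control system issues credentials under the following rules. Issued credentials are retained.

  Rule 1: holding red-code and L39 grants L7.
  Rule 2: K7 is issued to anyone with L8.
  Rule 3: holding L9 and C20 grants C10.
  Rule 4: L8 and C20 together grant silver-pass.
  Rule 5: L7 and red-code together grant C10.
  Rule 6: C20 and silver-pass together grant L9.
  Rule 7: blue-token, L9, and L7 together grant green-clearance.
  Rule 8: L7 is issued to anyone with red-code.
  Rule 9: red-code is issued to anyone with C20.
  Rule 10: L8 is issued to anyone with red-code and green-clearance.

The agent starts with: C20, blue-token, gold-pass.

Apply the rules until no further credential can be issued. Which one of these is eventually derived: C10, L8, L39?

Holding C20 grants red-code (Rule 9).
Holding red-code grants L7 (Rule 8).
Holding L7 and red-code grants C10 (Rule 5).
L8 would need red-code and green-clearance (Rule 10), but green-clearance is never granted. No rule produces L39, and it is not given.

C10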